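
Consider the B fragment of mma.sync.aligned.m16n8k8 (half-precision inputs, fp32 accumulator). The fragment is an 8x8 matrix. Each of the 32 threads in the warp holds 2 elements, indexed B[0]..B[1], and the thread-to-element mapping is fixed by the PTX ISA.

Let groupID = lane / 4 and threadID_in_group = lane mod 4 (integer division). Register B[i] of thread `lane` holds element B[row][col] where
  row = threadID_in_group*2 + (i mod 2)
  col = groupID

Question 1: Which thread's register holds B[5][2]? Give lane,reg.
10,1

c=2⇒gr=2  r=5⇒th=2,odd=1
L=2*4+2=10  i=1=1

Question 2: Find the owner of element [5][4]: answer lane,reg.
c: 4->gid=4  r: 5->tid=2,i&1=1
L=4*4+2=18  i=1=1

18,1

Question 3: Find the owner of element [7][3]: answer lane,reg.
c: 3->gid=3  r: 7->tid=3,i&1=1
L=3*4+3=15  i=1=1

15,1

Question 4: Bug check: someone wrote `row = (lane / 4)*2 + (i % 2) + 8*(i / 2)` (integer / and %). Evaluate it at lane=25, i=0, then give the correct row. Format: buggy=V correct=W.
buggy=12 correct=2

`(lane / 4)*2 + (i % 2) + 8*(i / 2)`[25,0]=>12
25: grp=6,tig=1
[0] (1*2+0,6) = (2,6)
row: 12 vs 2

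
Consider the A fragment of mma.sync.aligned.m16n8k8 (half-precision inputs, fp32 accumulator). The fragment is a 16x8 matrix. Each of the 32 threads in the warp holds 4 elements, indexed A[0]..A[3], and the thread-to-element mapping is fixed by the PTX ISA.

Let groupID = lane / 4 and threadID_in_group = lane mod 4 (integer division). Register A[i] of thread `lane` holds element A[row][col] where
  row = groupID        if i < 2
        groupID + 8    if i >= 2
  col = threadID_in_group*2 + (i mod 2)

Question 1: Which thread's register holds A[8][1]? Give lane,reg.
r: 8->gid=0,r8=1  c: 1->tid=0,i&1=1
L=0*4+0=0  i=1*2+1=3

0,3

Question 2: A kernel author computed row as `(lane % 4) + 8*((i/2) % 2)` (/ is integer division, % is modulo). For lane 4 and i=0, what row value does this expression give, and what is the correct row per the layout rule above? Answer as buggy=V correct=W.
`(lane % 4) + 8*((i/2) % 2)`[4,0]→0
4: G=1,T=0
[0] (1+0,0*2+0) = (1,0)
row: 0 vs 1

buggy=0 correct=1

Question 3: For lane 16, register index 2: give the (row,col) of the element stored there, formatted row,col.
lane 16=>16/4=4, 16 mod 4=0
i=2  r:4+8=>12  c:2·0+0=>0

12,0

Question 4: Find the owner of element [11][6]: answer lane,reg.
r:11=>grp=3,rB=1  c:6=>tig=3,lo=0
L=3*4+3=15  i=1*2+0=2

15,2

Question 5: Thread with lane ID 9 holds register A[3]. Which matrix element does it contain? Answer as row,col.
10,3

lane 9: grp=2 (9/4), tig=1 (9%4)
i=3: r=2+8=10, c=1*2+1=3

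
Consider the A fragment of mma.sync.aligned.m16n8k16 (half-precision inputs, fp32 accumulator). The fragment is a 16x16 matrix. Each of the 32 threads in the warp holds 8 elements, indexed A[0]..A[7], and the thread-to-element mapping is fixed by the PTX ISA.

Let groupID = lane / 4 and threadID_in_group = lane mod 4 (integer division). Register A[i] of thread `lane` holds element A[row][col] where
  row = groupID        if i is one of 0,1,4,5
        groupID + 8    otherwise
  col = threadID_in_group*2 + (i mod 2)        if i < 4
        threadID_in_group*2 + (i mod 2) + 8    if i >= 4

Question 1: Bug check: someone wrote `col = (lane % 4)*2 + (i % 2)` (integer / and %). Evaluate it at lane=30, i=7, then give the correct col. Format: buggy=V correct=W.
`(lane % 4)*2 + (i % 2)`[30,7]→5
L=30→G=30>>2=7, T=30&3=2
[7]→row 7+8=15  col 2·2+1+8=13
col: 5 vs 13

buggy=5 correct=13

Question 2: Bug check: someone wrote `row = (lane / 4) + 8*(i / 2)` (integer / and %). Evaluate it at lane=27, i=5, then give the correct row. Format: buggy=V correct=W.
`(lane / 4) + 8*(i / 2)`[27,5]→22
lane 27: G=6 (27/4), T=3 (27%4)
i=5: r=6+0=6, c=3*2+1+8=15
row: 22 vs 6

buggy=22 correct=6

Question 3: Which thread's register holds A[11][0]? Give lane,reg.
12,2

r=11⇒gr=3,Rb=1  c=0⇒Cb=0,th=0,odd=0
L=3*4+0=12  i=0*4+1*2+0=2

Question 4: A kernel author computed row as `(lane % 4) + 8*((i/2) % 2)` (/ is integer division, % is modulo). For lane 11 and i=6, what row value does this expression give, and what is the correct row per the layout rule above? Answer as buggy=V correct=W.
`(lane % 4) + 8*((i/2) % 2)`[11,6]->11
lane 11: gid=2 (11/4), tid=3 (11%4)
i=6: r=2+8=10, c=3*2+0+8=14
row: 11 vs 10

buggy=11 correct=10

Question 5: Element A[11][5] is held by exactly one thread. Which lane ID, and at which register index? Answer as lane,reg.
r: 11->gid=3,r8=1  c: 5->c8=0,tid=2,i&1=1
L=3*4+2=14  i=0*4+1*2+1=3

14,3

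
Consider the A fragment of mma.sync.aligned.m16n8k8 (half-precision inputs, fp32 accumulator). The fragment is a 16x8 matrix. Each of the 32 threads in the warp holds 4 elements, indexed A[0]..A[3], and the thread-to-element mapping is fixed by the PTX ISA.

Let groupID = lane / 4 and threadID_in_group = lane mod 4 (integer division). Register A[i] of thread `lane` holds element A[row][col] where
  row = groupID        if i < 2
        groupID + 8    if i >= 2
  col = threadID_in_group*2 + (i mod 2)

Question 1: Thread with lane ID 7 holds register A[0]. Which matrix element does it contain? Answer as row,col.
1,6

lane 7: gr=1 (7/4), th=3 (7%4)
i=0: r=1+0=1, c=3*2+0=6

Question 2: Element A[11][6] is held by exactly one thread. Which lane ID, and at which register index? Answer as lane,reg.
r=11→G=3,rhi=1  c=6→T=3,p=0
L=3*4+3=15  i=1*2+0=2

15,2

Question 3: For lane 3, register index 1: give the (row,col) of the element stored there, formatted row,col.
lane 3: G=0 (3/4), T=3 (3%4)
i=1: r=0+0=0, c=3*2+1=7

0,7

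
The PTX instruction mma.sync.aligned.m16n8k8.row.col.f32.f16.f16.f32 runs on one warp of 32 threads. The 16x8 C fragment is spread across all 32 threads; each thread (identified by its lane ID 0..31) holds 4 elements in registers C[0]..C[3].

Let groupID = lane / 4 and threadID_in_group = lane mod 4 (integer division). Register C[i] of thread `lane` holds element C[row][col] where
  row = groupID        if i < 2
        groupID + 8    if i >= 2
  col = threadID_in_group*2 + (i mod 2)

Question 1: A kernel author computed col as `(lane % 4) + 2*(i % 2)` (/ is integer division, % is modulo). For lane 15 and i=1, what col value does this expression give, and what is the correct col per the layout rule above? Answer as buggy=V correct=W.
`(lane % 4) + 2*(i % 2)`[15,1]→5
L=15→G=15>>2=3, T=15&3=3
[1]→row 3+0=3  col 3·2+1=7
col: 5 vs 7

buggy=5 correct=7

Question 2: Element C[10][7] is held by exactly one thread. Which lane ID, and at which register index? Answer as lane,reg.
r=10⇒gr=2,Rb=1  c=7⇒th=3,odd=1
L=2*4+3=11  i=1*2+1=3

11,3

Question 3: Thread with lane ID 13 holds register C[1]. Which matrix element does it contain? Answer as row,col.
3,3

lane 13: g=3 (13/4), t=1 (13%4)
i=1: r=3+0=3, c=1*2+1=3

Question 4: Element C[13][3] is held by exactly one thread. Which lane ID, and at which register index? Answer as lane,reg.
21,3

r: 13->gid=5,r8=1  c: 3->tid=1,i&1=1
L=5*4+1=21  i=1*2+1=3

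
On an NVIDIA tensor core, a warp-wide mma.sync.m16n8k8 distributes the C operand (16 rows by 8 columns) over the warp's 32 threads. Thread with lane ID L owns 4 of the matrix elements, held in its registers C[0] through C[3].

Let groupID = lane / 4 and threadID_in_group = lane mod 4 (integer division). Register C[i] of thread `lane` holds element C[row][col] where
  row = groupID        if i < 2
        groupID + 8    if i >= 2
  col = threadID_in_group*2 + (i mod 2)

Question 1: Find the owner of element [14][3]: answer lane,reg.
25,3

r=14→G=6,rhi=1  c=3→T=1,p=1
L=6*4+1=25  i=1*2+1=3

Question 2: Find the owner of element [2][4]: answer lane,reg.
r=2->g=2,rb=0  c=4->t=2,b0=0
L=2*4+2=10  i=0*2+0=0

10,0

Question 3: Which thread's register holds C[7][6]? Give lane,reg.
31,0

r: 7->gid=7,r8=0  c: 6->tid=3,i&1=0
L=7*4+3=31  i=0*2+0=0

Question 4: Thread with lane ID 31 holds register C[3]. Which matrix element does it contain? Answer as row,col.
L=31->gid=31>>2=7, tid=31&3=3
[3]->row 7+8=15  col 3·2+1=7

15,7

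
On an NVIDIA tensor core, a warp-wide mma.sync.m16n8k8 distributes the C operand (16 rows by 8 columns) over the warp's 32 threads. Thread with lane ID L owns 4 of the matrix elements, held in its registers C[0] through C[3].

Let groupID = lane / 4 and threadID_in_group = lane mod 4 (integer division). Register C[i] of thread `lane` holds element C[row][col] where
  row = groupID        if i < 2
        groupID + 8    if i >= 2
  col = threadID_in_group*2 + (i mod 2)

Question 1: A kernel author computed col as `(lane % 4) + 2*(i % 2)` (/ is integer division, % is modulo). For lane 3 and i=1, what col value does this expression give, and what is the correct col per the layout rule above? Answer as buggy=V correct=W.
`(lane % 4) + 2*(i % 2)`[3,1]⇒5
lane 3⇒3/4=0, 3 mod 4=3
i=1  r:0+0⇒0  c:2·3+1⇒7
col: 5 vs 7

buggy=5 correct=7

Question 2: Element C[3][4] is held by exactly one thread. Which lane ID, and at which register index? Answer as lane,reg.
r=3→G=3,rhi=0  c=4→T=2,p=0
L=3*4+2=14  i=0*2+0=0

14,0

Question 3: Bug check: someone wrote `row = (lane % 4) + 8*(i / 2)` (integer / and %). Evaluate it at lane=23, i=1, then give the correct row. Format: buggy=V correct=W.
buggy=3 correct=5

`(lane % 4) + 8*(i / 2)`[23,1]→3
23: G=5,T=3
[1] (5+0,3*2+1) = (5,7)
row: 3 vs 5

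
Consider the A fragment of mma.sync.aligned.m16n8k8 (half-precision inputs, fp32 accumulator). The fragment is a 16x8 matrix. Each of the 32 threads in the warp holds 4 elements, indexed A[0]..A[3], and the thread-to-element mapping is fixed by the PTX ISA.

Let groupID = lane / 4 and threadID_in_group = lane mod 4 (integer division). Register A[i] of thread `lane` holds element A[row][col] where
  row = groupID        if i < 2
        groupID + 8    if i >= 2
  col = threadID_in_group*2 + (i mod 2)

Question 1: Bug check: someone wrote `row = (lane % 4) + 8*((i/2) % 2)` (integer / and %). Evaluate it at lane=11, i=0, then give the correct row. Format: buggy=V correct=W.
buggy=3 correct=2

`(lane % 4) + 8*((i/2) % 2)`[11,0]=>3
lane 11: grp=2 (11/4), tig=3 (11%4)
i=0: r=2+0=2, c=3*2+0=6
row: 3 vs 2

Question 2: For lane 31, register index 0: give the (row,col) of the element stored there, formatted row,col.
lane 31: G=7 (31/4), T=3 (31%4)
i=0: r=7+0=7, c=3*2+0=6

7,6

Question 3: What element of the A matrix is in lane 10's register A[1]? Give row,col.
2,5

lane 10: g=2 (10/4), t=2 (10%4)
i=1: r=2+0=2, c=2*2+1=5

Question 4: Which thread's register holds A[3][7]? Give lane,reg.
15,1

r=3->g=3,rb=0  c=7->t=3,b0=1
L=3*4+3=15  i=0*2+1=1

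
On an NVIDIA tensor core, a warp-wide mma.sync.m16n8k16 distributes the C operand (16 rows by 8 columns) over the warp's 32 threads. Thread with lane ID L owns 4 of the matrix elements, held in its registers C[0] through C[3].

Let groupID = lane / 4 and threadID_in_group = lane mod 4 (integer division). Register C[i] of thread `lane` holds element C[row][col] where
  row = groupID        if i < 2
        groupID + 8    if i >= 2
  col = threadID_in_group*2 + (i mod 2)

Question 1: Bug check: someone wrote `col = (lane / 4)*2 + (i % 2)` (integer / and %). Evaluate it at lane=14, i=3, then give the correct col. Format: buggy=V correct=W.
`(lane / 4)*2 + (i % 2)`[14,3]→7
lane 14→14/4=3, 14 mod 4=2
i=3  r:3+8→11  c:2·2+1→5
col: 7 vs 5

buggy=7 correct=5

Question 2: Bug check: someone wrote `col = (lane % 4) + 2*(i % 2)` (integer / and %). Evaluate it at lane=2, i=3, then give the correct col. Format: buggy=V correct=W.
`(lane % 4) + 2*(i % 2)`[2,3]→4
2: G=0,T=2
[3] (0+8,2*2+1) = (8,5)
col: 4 vs 5

buggy=4 correct=5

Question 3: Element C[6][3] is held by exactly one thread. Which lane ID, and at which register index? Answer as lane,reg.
25,1

r=6->g=6,rb=0  c=3->t=1,b0=1
L=6*4+1=25  i=0*2+1=1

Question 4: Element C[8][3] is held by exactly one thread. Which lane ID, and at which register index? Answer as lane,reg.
r=8→G=0,rhi=1  c=3→T=1,p=1
L=0*4+1=1  i=1*2+1=3

1,3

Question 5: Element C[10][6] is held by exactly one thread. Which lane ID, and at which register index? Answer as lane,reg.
11,2

r: 10->gid=2,r8=1  c: 6->tid=3,i&1=0
L=2*4+3=11  i=1*2+0=2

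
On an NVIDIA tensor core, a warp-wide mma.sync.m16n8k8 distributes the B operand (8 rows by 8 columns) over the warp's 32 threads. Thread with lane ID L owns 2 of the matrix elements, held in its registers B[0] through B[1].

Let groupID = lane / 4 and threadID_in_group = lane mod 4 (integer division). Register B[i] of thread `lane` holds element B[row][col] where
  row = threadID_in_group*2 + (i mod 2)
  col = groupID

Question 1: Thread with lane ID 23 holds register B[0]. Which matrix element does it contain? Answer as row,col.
6,5

L=23->gid=23>>2=5, tid=23&3=3
[0]->row 3·2+0=6  col gid=5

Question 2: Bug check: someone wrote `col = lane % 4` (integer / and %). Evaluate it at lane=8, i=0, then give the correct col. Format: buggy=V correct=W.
buggy=0 correct=2

`lane % 4`[8,0]⇒0
lane 8: gr=2 (8/4), th=0 (8%4)
i=0: r=0*2+0=0, c=gr=2
col: 0 vs 2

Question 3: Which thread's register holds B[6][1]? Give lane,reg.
c=1→G=1  r=6→T=3,p=0
L=1*4+3=7  i=0=0

7,0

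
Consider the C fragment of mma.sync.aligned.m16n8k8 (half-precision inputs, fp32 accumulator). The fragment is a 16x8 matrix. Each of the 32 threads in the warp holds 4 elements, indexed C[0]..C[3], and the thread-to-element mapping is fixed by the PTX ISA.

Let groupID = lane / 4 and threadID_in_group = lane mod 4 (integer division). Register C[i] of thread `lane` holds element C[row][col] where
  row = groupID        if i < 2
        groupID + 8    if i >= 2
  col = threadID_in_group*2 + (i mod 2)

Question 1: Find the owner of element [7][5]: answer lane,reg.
r: 7->gid=7,r8=0  c: 5->tid=2,i&1=1
L=7*4+2=30  i=0*2+1=1

30,1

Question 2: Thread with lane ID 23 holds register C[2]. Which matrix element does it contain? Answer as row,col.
13,6

lane 23→23/4=5, 23 mod 4=3
i=2  r:5+8→13  c:2·3+0→6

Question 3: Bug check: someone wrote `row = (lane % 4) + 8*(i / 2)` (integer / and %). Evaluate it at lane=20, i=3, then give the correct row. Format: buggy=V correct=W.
buggy=8 correct=13

`(lane % 4) + 8*(i / 2)`[20,3]->8
L=20->g=20>>2=5, t=20&3=0
[3]->row 5+8=13  col 0·2+1=1
row: 8 vs 13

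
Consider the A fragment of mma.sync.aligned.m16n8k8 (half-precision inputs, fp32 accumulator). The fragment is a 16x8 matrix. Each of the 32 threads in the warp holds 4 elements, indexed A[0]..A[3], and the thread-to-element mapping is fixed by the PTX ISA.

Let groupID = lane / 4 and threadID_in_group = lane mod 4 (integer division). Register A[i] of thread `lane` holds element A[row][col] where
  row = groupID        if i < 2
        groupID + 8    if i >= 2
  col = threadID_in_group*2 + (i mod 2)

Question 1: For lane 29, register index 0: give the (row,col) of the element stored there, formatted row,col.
29: G=7,T=1
[0] (7+0,1*2+0) = (7,2)

7,2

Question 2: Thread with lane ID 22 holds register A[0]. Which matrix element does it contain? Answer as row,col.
lane 22: gid=5 (22/4), tid=2 (22%4)
i=0: r=5+0=5, c=2*2+0=4

5,4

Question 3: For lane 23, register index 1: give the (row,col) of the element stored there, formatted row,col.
5,7

23: gr=5,th=3
[1] (5+0,3*2+1) = (5,7)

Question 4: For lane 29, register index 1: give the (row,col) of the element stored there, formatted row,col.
7,3

lane 29=>29/4=7, 29 mod 4=1
i=1  r:7+0=>7  c:2·1+1=>3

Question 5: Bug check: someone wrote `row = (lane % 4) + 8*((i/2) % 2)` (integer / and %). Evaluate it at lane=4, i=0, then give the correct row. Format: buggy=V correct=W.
buggy=0 correct=1

`(lane % 4) + 8*((i/2) % 2)`[4,0]->0
lane 4: gid=1 (4/4), tid=0 (4%4)
i=0: r=1+0=1, c=0*2+0=0
row: 0 vs 1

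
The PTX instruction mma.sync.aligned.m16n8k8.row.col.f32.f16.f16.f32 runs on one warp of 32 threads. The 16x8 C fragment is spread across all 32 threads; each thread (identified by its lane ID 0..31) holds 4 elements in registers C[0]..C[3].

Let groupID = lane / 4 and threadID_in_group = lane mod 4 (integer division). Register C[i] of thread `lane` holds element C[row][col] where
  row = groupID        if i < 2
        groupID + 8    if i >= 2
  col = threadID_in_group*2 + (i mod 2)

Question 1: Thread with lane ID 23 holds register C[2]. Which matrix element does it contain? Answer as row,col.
L=23⇒gr=23>>2=5, th=23&3=3
[2]⇒row 5+8=13  col 3·2+0=6

13,6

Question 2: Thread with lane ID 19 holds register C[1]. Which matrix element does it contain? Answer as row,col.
lane 19->19/4=4, 19 mod 4=3
i=1  r:4+0->4  c:2·3+1->7

4,7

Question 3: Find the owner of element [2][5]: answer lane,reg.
10,1

r=2->g=2,rb=0  c=5->t=2,b0=1
L=2*4+2=10  i=0*2+1=1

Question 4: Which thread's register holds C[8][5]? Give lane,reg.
r:8=>grp=0,rB=1  c:5=>tig=2,lo=1
L=0*4+2=2  i=1*2+1=3

2,3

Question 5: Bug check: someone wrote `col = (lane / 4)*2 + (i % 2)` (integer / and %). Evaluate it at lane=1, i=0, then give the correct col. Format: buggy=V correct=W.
buggy=0 correct=2

`(lane / 4)*2 + (i % 2)`[1,0]=>0
1: grp=0,tig=1
[0] (0+0,1*2+0) = (0,2)
col: 0 vs 2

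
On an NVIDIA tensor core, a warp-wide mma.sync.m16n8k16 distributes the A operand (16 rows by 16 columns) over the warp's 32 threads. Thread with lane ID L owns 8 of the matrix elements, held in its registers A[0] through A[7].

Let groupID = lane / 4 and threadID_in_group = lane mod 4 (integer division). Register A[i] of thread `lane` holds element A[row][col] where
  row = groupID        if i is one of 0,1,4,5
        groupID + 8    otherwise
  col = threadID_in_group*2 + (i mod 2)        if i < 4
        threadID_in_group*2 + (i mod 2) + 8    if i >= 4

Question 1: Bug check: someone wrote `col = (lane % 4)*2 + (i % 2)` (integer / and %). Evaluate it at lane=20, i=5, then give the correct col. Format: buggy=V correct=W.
buggy=1 correct=9

`(lane % 4)*2 + (i % 2)`[20,5]→1
L=20→G=20>>2=5, T=20&3=0
[5]→row 5+0=5  col 0·2+1+8=9
col: 1 vs 9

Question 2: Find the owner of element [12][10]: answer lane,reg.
17,6

r=12->g=4,rb=1  c=10->cb=1,t=1,b0=0
L=4*4+1=17  i=1*4+1*2+0=6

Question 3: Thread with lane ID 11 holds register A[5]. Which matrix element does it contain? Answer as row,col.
2,15

lane 11->11/4=2, 11 mod 4=3
i=5  r:2+0->2  c:2·3+1+8->15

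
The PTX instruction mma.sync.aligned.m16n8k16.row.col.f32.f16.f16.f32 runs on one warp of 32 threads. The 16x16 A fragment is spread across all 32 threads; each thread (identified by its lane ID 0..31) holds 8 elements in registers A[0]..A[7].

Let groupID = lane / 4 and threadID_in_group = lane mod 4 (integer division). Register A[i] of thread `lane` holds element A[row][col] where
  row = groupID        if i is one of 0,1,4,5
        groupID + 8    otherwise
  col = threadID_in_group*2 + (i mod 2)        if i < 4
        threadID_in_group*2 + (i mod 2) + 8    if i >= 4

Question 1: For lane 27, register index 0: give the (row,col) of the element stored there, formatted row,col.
L=27=>grp=27>>2=6, tig=27&3=3
[0]=>row 6+0=6  col 3·2+0+0=6

6,6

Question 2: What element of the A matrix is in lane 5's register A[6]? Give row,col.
lane 5→5/4=1, 5 mod 4=1
i=6  r:1+8→9  c:2·1+0+8→10

9,10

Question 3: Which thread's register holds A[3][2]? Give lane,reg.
r:3=>grp=3,rB=0  c:2=>cB=0,tig=1,lo=0
L=3*4+1=13  i=0*4+0*2+0=0

13,0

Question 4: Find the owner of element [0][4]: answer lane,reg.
r=0->g=0,rb=0  c=4->cb=0,t=2,b0=0
L=0*4+2=2  i=0*4+0*2+0=0

2,0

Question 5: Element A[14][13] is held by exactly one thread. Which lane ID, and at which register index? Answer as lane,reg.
26,7

r:14=>grp=6,rB=1  c:13=>cB=1,tig=2,lo=1
L=6*4+2=26  i=1*4+1*2+1=7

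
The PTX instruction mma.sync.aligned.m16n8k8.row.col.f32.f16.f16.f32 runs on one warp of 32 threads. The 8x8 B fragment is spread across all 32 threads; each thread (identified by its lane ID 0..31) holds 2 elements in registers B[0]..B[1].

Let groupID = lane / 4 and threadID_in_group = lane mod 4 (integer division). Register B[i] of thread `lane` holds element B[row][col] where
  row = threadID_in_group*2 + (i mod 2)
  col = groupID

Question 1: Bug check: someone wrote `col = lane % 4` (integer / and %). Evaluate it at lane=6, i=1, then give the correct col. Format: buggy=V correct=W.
`lane % 4`[6,1]→2
lane 6: G=1 (6/4), T=2 (6%4)
i=1: r=2*2+1=5, c=G=1
col: 2 vs 1

buggy=2 correct=1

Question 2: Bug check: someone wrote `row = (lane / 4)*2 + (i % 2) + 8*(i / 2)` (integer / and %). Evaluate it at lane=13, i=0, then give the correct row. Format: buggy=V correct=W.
buggy=6 correct=2

`(lane / 4)*2 + (i % 2) + 8*(i / 2)`[13,0]->6
13: g=3,t=1
[0] (1*2+0,3) = (2,3)
row: 6 vs 2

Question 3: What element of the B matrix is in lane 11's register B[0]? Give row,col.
11: gr=2,th=3
[0] (3*2+0,2) = (6,2)

6,2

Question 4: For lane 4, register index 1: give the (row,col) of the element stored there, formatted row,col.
1,1

4: gid=1,tid=0
[1] (0*2+1,1) = (1,1)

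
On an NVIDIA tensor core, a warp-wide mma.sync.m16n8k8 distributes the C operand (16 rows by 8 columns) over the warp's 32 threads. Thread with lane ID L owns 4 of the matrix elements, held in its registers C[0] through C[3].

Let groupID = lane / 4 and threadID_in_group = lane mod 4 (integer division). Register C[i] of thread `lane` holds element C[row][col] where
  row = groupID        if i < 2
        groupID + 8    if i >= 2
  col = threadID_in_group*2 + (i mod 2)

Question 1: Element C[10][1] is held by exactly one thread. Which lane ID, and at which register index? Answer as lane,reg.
8,3

r:10=>grp=2,rB=1  c:1=>tig=0,lo=1
L=2*4+0=8  i=1*2+1=3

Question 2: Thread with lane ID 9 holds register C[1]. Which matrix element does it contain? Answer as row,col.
2,3

L=9⇒gr=9>>2=2, th=9&3=1
[1]⇒row 2+0=2  col 1·2+1=3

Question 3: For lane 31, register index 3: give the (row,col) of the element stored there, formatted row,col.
lane 31→31/4=7, 31 mod 4=3
i=3  r:7+8→15  c:2·3+1→7

15,7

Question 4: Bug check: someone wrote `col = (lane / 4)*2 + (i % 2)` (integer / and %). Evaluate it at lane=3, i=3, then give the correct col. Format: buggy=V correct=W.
buggy=1 correct=7

`(lane / 4)*2 + (i % 2)`[3,3]=>1
lane 3: grp=0 (3/4), tig=3 (3%4)
i=3: r=0+8=8, c=3*2+1=7
col: 1 vs 7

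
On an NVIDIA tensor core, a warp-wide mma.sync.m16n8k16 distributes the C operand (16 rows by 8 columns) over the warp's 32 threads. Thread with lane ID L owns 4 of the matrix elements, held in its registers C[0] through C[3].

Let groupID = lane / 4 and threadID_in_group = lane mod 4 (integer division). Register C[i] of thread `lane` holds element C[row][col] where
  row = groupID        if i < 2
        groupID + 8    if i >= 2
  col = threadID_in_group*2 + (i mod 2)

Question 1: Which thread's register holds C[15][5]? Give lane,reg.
30,3

r=15->g=7,rb=1  c=5->t=2,b0=1
L=7*4+2=30  i=1*2+1=3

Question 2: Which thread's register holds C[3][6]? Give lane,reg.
r: 3->gid=3,r8=0  c: 6->tid=3,i&1=0
L=3*4+3=15  i=0*2+0=0

15,0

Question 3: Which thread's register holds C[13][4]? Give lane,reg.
r=13→G=5,rhi=1  c=4→T=2,p=0
L=5*4+2=22  i=1*2+0=2

22,2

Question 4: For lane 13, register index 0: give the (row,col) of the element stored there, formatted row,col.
3,2

13: G=3,T=1
[0] (3+0,1*2+0) = (3,2)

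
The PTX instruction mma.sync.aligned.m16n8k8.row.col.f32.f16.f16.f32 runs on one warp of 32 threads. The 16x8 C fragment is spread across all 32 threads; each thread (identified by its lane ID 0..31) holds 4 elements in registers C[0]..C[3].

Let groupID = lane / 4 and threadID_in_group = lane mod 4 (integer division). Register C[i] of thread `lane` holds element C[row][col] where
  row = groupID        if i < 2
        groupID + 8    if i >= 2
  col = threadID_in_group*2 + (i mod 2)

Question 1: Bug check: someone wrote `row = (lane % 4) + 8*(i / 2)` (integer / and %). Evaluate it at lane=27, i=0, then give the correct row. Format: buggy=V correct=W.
buggy=3 correct=6

`(lane % 4) + 8*(i / 2)`[27,0]⇒3
lane 27⇒27/4=6, 27 mod 4=3
i=0  r:6+0⇒6  c:2·3+0⇒6
row: 3 vs 6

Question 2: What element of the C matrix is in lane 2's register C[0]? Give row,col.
lane 2: gr=0 (2/4), th=2 (2%4)
i=0: r=0+0=0, c=2*2+0=4

0,4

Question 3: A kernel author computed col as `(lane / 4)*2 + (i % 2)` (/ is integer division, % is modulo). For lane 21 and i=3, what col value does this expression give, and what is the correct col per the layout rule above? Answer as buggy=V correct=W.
buggy=11 correct=3

`(lane / 4)*2 + (i % 2)`[21,3]->11
21: gid=5,tid=1
[3] (5+8,1*2+1) = (13,3)
col: 11 vs 3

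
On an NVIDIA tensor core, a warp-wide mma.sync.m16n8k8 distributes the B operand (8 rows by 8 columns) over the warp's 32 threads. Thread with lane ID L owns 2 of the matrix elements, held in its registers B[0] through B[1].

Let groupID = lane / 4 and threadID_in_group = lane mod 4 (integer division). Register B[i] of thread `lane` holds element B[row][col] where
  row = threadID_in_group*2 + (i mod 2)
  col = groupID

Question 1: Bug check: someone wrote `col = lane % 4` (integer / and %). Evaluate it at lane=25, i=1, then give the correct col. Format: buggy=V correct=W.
`lane % 4`[25,1]→1
L=25→G=25>>2=6, T=25&3=1
[1]→row 1·2+1=3  col G=6
col: 1 vs 6

buggy=1 correct=6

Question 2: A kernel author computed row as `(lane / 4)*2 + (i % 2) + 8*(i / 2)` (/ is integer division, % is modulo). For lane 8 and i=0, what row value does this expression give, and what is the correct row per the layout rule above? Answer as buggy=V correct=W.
buggy=4 correct=0

`(lane / 4)*2 + (i % 2) + 8*(i / 2)`[8,0]⇒4
lane 8⇒8/4=2, 8 mod 4=0
i=0  r:2·0+0⇒0  c:2
row: 4 vs 0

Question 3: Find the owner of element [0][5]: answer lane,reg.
20,0

c=5⇒gr=5  r=0⇒th=0,odd=0
L=5*4+0=20  i=0=0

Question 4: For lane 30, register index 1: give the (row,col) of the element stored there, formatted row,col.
5,7

lane 30=>30/4=7, 30 mod 4=2
i=1  r:2·2+1=>5  c:7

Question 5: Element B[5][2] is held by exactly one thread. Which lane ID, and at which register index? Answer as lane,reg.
c:2=>grp=2  r:5=>tig=2,lo=1
L=2*4+2=10  i=1=1

10,1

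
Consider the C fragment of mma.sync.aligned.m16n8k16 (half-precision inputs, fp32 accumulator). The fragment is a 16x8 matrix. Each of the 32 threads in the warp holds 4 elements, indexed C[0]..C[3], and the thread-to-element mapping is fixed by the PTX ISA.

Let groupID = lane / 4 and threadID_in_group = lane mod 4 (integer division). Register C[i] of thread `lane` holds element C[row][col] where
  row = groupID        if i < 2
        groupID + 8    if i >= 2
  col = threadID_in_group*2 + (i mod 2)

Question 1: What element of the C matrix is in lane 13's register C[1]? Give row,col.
3,3

lane 13: gid=3 (13/4), tid=1 (13%4)
i=1: r=3+0=3, c=1*2+1=3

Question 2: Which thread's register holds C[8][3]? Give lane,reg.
1,3

r=8->g=0,rb=1  c=3->t=1,b0=1
L=0*4+1=1  i=1*2+1=3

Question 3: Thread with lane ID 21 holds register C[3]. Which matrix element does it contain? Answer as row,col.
lane 21: gr=5 (21/4), th=1 (21%4)
i=3: r=5+8=13, c=1*2+1=3

13,3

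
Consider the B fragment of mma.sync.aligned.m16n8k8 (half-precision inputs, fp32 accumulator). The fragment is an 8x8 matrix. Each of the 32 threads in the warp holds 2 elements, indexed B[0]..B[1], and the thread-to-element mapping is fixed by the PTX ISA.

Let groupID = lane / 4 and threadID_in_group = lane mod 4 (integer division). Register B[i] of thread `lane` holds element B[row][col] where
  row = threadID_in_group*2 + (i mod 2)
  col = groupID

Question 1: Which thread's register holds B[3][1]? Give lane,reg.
c=1->g=1  r=3->t=1,b0=1
L=1*4+1=5  i=1=1

5,1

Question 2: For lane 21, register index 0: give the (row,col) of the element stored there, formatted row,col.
2,5

lane 21: grp=5 (21/4), tig=1 (21%4)
i=0: r=1*2+0=2, c=grp=5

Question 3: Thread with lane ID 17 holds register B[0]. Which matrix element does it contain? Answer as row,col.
lane 17: G=4 (17/4), T=1 (17%4)
i=0: r=1*2+0=2, c=G=4

2,4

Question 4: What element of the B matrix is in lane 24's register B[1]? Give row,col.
L=24=>grp=24>>2=6, tig=24&3=0
[1]=>row 0·2+1=1  col grp=6

1,6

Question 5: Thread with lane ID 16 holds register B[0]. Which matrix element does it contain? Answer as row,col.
0,4

16: G=4,T=0
[0] (0*2+0,4) = (0,4)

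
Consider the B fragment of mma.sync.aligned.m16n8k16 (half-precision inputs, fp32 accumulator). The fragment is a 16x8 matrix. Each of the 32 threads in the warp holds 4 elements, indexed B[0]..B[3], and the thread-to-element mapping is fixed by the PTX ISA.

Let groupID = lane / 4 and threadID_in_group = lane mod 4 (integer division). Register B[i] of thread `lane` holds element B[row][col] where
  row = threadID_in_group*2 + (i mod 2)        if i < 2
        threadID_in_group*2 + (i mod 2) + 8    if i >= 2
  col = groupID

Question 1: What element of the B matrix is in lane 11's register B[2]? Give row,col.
14,2

lane 11: g=2 (11/4), t=3 (11%4)
i=2: r=3*2+0+8=14, c=g=2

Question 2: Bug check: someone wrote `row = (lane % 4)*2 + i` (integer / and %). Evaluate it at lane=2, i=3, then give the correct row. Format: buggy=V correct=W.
`(lane % 4)*2 + i`[2,3]->7
L=2->g=2>>2=0, t=2&3=2
[3]->row 2·2+1+8=13  col g=0
row: 7 vs 13

buggy=7 correct=13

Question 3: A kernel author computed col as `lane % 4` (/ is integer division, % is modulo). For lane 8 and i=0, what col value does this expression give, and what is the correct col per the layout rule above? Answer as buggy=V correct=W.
`lane % 4`[8,0]⇒0
lane 8: gr=2 (8/4), th=0 (8%4)
i=0: r=0*2+0+0=0, c=gr=2
col: 0 vs 2

buggy=0 correct=2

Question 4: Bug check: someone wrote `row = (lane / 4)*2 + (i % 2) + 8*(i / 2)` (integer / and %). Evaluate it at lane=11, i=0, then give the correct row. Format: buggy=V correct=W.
buggy=4 correct=6

`(lane / 4)*2 + (i % 2) + 8*(i / 2)`[11,0]⇒4
lane 11⇒11/4=2, 11 mod 4=3
i=0  r:2·3+0+0⇒6  c:2
row: 4 vs 6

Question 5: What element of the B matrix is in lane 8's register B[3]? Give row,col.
9,2

8: G=2,T=0
[3] (0*2+1+8,2) = (9,2)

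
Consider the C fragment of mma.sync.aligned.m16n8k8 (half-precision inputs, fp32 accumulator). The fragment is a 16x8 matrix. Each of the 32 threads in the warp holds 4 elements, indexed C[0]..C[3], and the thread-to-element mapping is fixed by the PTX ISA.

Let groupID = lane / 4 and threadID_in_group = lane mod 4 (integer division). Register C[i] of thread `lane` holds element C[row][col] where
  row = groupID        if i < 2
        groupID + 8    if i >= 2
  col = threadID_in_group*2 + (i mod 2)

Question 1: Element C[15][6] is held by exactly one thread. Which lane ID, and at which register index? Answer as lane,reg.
r=15->g=7,rb=1  c=6->t=3,b0=0
L=7*4+3=31  i=1*2+0=2

31,2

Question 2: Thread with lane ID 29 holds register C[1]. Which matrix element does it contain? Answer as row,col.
7,3

29: grp=7,tig=1
[1] (7+0,1*2+1) = (7,3)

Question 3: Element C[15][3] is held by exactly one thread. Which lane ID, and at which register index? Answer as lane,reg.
r=15⇒gr=7,Rb=1  c=3⇒th=1,odd=1
L=7*4+1=29  i=1*2+1=3

29,3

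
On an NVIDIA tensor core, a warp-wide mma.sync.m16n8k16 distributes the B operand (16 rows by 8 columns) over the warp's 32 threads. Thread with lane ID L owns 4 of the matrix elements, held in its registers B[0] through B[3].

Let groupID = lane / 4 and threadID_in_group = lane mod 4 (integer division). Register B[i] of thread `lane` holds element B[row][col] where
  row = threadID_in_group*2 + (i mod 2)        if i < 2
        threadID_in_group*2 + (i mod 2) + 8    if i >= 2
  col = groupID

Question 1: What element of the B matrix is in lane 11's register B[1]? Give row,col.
L=11→G=11>>2=2, T=11&3=3
[1]→row 3·2+1+0=7  col G=2

7,2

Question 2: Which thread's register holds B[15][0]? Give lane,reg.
3,3

c: 0->gid=0  r: 15->r8=1,tid=3,i&1=1
L=0*4+3=3  i=1*2+1=3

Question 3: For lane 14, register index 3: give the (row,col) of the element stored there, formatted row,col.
13,3

14: gr=3,th=2
[3] (2*2+1+8,3) = (13,3)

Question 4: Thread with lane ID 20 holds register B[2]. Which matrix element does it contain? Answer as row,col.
lane 20: gid=5 (20/4), tid=0 (20%4)
i=2: r=0*2+0+8=8, c=gid=5

8,5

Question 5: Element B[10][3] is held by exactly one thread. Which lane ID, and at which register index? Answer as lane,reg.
c:3=>grp=3  r:10=>rB=1,tig=1,lo=0
L=3*4+1=13  i=1*2+0=2

13,2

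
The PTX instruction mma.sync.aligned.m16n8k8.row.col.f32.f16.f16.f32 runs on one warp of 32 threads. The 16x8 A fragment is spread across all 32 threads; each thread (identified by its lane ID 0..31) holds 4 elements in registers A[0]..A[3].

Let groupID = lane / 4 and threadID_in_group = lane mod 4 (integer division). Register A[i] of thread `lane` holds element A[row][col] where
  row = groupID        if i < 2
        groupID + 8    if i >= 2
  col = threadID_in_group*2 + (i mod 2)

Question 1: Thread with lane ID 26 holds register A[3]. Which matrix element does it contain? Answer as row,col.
26: gr=6,th=2
[3] (6+8,2*2+1) = (14,5)

14,5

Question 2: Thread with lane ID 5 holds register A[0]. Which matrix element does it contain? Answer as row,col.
1,2

5: G=1,T=1
[0] (1+0,1*2+0) = (1,2)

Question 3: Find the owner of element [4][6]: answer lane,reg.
r: 4->gid=4,r8=0  c: 6->tid=3,i&1=0
L=4*4+3=19  i=0*2+0=0

19,0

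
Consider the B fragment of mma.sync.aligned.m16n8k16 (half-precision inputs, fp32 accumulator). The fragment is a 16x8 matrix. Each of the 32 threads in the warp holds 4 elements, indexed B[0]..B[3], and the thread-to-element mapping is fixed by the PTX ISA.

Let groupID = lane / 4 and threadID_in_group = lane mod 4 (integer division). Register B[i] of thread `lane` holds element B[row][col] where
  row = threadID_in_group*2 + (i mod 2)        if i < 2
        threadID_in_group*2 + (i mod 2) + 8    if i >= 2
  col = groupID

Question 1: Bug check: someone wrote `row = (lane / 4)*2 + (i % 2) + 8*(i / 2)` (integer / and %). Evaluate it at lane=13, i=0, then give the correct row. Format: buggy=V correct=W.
buggy=6 correct=2

`(lane / 4)*2 + (i % 2) + 8*(i / 2)`[13,0]->6
13: gid=3,tid=1
[0] (1*2+0+0,3) = (2,3)
row: 6 vs 2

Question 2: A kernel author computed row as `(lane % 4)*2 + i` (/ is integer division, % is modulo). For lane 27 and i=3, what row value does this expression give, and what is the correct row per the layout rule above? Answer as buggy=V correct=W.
buggy=9 correct=15

`(lane % 4)*2 + i`[27,3]->9
L=27->gid=27>>2=6, tid=27&3=3
[3]->row 3·2+1+8=15  col gid=6
row: 9 vs 15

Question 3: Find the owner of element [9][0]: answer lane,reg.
c: 0->gid=0  r: 9->r8=1,tid=0,i&1=1
L=0*4+0=0  i=1*2+1=3

0,3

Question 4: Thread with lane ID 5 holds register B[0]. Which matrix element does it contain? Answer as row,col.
lane 5: gid=1 (5/4), tid=1 (5%4)
i=0: r=1*2+0+0=2, c=gid=1

2,1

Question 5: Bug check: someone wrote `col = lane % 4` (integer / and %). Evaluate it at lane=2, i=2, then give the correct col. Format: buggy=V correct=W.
`lane % 4`[2,2]⇒2
lane 2⇒2/4=0, 2 mod 4=2
i=2  r:2·2+0+8⇒12  c:0
col: 2 vs 0

buggy=2 correct=0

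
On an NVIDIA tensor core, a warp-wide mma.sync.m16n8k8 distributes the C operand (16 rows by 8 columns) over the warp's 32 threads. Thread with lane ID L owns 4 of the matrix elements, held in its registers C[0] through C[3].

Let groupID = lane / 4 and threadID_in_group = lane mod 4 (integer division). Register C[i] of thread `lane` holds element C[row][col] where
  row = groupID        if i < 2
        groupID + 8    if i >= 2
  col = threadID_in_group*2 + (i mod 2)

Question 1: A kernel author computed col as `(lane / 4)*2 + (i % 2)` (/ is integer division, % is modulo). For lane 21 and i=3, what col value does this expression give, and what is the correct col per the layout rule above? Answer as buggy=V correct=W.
`(lane / 4)*2 + (i % 2)`[21,3]->11
lane 21->21/4=5, 21 mod 4=1
i=3  r:5+8->13  c:2·1+1->3
col: 11 vs 3

buggy=11 correct=3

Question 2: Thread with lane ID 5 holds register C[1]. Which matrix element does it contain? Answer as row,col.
1,3

lane 5: gid=1 (5/4), tid=1 (5%4)
i=1: r=1+0=1, c=1*2+1=3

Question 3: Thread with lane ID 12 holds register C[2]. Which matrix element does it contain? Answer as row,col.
12: grp=3,tig=0
[2] (3+8,0*2+0) = (11,0)

11,0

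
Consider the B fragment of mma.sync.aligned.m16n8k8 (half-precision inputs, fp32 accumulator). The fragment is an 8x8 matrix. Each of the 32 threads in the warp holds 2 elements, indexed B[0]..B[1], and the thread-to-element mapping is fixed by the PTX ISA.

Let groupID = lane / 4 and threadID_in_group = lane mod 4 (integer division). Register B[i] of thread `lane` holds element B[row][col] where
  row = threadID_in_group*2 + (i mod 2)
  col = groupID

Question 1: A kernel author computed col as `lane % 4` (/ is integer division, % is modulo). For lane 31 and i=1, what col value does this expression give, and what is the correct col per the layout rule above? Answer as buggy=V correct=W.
`lane % 4`[31,1]=>3
lane 31=>31/4=7, 31 mod 4=3
i=1  r:2·3+1=>7  c:7
col: 3 vs 7

buggy=3 correct=7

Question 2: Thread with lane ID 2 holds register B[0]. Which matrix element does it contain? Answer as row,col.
L=2⇒gr=2>>2=0, th=2&3=2
[0]⇒row 2·2+0=4  col gr=0

4,0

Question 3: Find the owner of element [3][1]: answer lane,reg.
c=1→G=1  r=3→T=1,p=1
L=1*4+1=5  i=1=1

5,1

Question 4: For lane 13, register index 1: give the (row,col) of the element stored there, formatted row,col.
lane 13: grp=3 (13/4), tig=1 (13%4)
i=1: r=1*2+1=3, c=grp=3

3,3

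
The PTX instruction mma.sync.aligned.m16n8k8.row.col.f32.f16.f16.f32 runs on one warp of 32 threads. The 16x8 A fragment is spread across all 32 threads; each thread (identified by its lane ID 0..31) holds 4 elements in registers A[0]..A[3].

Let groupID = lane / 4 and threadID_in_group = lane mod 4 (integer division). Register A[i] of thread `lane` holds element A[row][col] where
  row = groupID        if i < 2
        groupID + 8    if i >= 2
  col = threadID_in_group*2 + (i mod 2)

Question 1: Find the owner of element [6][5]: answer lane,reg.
26,1

r=6⇒gr=6,Rb=0  c=5⇒th=2,odd=1
L=6*4+2=26  i=0*2+1=1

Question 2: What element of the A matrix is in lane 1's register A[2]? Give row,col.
8,2

lane 1=>1/4=0, 1 mod 4=1
i=2  r:0+8=>8  c:2·1+0=>2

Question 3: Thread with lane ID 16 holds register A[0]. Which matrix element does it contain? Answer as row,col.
16: G=4,T=0
[0] (4+0,0*2+0) = (4,0)

4,0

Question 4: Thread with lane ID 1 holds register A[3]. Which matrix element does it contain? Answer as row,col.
lane 1: G=0 (1/4), T=1 (1%4)
i=3: r=0+8=8, c=1*2+1=3

8,3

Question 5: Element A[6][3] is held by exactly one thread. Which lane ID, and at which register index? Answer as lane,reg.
r=6→G=6,rhi=0  c=3→T=1,p=1
L=6*4+1=25  i=0*2+1=1

25,1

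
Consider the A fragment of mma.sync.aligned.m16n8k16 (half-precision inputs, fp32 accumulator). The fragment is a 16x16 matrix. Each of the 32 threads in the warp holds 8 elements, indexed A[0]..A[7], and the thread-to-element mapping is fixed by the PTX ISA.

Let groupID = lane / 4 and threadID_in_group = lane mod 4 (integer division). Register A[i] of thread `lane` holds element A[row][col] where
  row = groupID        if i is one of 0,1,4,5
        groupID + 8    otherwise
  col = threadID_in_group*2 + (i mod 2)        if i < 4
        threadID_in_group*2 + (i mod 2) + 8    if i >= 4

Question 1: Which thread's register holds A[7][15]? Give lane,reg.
r=7⇒gr=7,Rb=0  c=15⇒Cb=1,th=3,odd=1
L=7*4+3=31  i=1*4+0*2+1=5

31,5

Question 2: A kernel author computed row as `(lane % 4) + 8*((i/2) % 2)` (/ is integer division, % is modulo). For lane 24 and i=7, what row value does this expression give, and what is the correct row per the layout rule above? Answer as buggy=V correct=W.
`(lane % 4) + 8*((i/2) % 2)`[24,7]→8
lane 24: G=6 (24/4), T=0 (24%4)
i=7: r=6+8=14, c=0*2+1+8=9
row: 8 vs 14

buggy=8 correct=14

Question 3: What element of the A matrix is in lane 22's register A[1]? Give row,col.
L=22->g=22>>2=5, t=22&3=2
[1]->row 5+0=5  col 2·2+1+0=5

5,5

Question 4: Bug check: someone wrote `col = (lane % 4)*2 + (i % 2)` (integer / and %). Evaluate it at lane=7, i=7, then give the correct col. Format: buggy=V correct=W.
buggy=7 correct=15

`(lane % 4)*2 + (i % 2)`[7,7]->7
lane 7->7/4=1, 7 mod 4=3
i=7  r:1+8->9  c:2·3+1+8->15
col: 7 vs 15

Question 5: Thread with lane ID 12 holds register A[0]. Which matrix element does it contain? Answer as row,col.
L=12->gid=12>>2=3, tid=12&3=0
[0]->row 3+0=3  col 0·2+0+0=0

3,0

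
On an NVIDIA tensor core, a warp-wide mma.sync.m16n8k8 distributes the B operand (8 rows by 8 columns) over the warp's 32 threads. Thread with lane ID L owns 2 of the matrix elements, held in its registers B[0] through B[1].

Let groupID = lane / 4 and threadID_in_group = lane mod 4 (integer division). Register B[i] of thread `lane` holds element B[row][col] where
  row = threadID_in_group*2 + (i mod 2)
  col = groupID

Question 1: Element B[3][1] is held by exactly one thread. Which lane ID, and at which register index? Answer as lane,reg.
5,1

c: 1->gid=1  r: 3->tid=1,i&1=1
L=1*4+1=5  i=1=1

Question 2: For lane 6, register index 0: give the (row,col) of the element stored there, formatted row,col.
lane 6: gid=1 (6/4), tid=2 (6%4)
i=0: r=2*2+0=4, c=gid=1

4,1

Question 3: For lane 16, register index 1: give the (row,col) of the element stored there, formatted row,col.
lane 16: g=4 (16/4), t=0 (16%4)
i=1: r=0*2+1=1, c=g=4

1,4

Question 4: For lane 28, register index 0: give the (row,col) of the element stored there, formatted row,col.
lane 28: grp=7 (28/4), tig=0 (28%4)
i=0: r=0*2+0=0, c=grp=7

0,7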